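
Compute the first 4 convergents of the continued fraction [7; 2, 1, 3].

Using the convergent recurrence p_i = a_i*p_{i-1} + p_{i-2}, q_i = a_i*q_{i-1} + q_{i-2} with p_{-2}=0, p_{-1}=1, q_{-2}=1, q_{-1}=0:
  i=0: a_0=7, p_0 = 7*1 + 0 = 7, q_0 = 7*0 + 1 = 1.
  i=1: a_1=2, p_1 = 2*7 + 1 = 15, q_1 = 2*1 + 0 = 2.
  i=2: a_2=1, p_2 = 1*15 + 7 = 22, q_2 = 1*2 + 1 = 3.
  i=3: a_3=3, p_3 = 3*22 + 15 = 81, q_3 = 3*3 + 2 = 11.

7/1, 15/2, 22/3, 81/11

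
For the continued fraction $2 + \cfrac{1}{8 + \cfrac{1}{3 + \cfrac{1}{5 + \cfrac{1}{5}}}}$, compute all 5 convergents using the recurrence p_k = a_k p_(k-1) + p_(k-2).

Using the convergent recurrence p_i = a_i*p_{i-1} + p_{i-2}, q_i = a_i*q_{i-1} + q_{i-2} with p_{-2}=0, p_{-1}=1, q_{-2}=1, q_{-1}=0:
  i=0: a_0=2, p_0 = 2*1 + 0 = 2, q_0 = 2*0 + 1 = 1.
  i=1: a_1=8, p_1 = 8*2 + 1 = 17, q_1 = 8*1 + 0 = 8.
  i=2: a_2=3, p_2 = 3*17 + 2 = 53, q_2 = 3*8 + 1 = 25.
  i=3: a_3=5, p_3 = 5*53 + 17 = 282, q_3 = 5*25 + 8 = 133.
  i=4: a_4=5, p_4 = 5*282 + 53 = 1463, q_4 = 5*133 + 25 = 690.

2/1, 17/8, 53/25, 282/133, 1463/690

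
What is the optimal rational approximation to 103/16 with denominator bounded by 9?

Expand x = 103/16 as a continued fraction with the Euclidean algorithm:
  103 = 6*16 + 7, so a_0 = 6.
  16 = 2*7 + 2, so a_1 = 2.
  7 = 3*2 + 1, so a_2 = 3.
  2 = 2*1 + 0, so a_3 = 2.
so x = [6; 2, 3, 2].
Convergents (p_i = a_i*p_{i-1} + p_{i-2}, q_i = a_i*q_{i-1} + q_{i-2} with p_{-2}=0, p_{-1}=1, q_{-2}=1, q_{-1}=0), until the denominator exceeds 9:
  i=0: a_0=6, p_0 = 6*1 + 0 = 6, q_0 = 6*0 + 1 = 1.
  i=1: a_1=2, p_1 = 2*6 + 1 = 13, q_1 = 2*1 + 0 = 2.
  i=2: a_2=3, p_2 = 3*13 + 6 = 45, q_2 = 3*2 + 1 = 7.
  i=3: a_3=2, p_3 = 2*45 + 13 = 103, q_3 = 2*7 + 2 = 16.
q_3 = 16 > 9, so the last convergent with denominator <= 9 is p_2/q_2 = 45/7.
The closest fraction with denominator <= 9 is either p_2/q_2 or the intermediate fraction (k*p_2 + p_1)/(k*q_2 + q_1) with the largest k >= 1 whose denominator stays <= 9; these approach x as k grows, and every other convergent or intermediate fraction in range is farther away.
Largest k: floor((9 - q_1)/q_2) = floor((9 - 2)/7) = 1.
That gives (1*45 + 13)/(1*7 + 2) = 58/9.
Compare the errors: |x - 45/7| = |103*7 - 45*16|/(16*7) = 1/112, and |x - 58/9| = |103*9 - 58*16|/(16*9) = 1/144.
Cross-multiplying, 1*112 = 112 < 144 = 1*144, so 1/144 is smaller: the intermediate fraction 58/9 is closer to x than 45/7.

58/9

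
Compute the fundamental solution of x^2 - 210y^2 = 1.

First expand sqrt(210) as a continued fraction. With x_i = (sqrt(210) + m_i)/d_i and (m_0, d_0) = (0, 1): a_0 = floor(sqrt(210)) = 14, since 14^2 = 196 <= 210 < 225 = 15^2.
Iterate m_{i+1} = d_i*a_i - m_i, d_{i+1} = (210 - m_{i+1}^2)/d_i, a_{i+1} = floor((a_0 + m_{i+1})/d_{i+1}):
  m_1 = 1*14 - 0 = 14, d_1 = (210 - 14^2)/1 = 14/1 = 14, a_1 = floor((14 + 14)/14) = 2.
  m_2 = 14*2 - 14 = 14, d_2 = (210 - 14^2)/14 = 14/14 = 1, a_2 = floor((14 + 14)/1) = 28.
  m_3 = 1*28 - 14 = 14, d_3 = (210 - 14^2)/1 = 14/1 = 14: (m_3, d_3) = (m_1, d_1) = (14, 14), so from here the quotients repeat a_1, a_2; the period length is 2.
So sqrt(210) = [14; (2, 28)] with period length k = 2.
k is even, so the fundamental solution of x^2 - 210y^2 = 1 is (p_{k-1}, q_{k-1}) = (p_1, q_1); compute convergents through index 1.
Convergents (p_i = a_i*p_{i-1} + p_{i-2}, q_i = a_i*q_{i-1} + q_{i-2} with p_{-2}=0, p_{-1}=1, q_{-2}=1, q_{-1}=0):
  i=0: a_0=14, p_0 = 14*1 + 0 = 14, q_0 = 14*0 + 1 = 1.
  i=1: a_1=2, p_1 = 2*14 + 1 = 29, q_1 = 2*1 + 0 = 2.
Check: 29^2 - 210*2^2 = 841 - 840 = 1, so (x, y) = (29, 2) solves the equation, and by the theorem it is the least positive solution.

(x, y) = (29, 2)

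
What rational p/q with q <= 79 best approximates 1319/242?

387/71

Expand x = 1319/242 as a continued fraction with the Euclidean algorithm:
  1319 = 5*242 + 109, so a_0 = 5.
  242 = 2*109 + 24, so a_1 = 2.
  109 = 4*24 + 13, so a_2 = 4.
  24 = 1*13 + 11, so a_3 = 1.
  13 = 1*11 + 2, so a_4 = 1.
  11 = 5*2 + 1, so a_5 = 5.
  2 = 2*1 + 0, so a_6 = 2.
so x = [5; 2, 4, 1, 1, 5, 2].
Convergents (p_i = a_i*p_{i-1} + p_{i-2}, q_i = a_i*q_{i-1} + q_{i-2} with p_{-2}=0, p_{-1}=1, q_{-2}=1, q_{-1}=0), until the denominator exceeds 79:
  i=0: a_0=5, p_0 = 5*1 + 0 = 5, q_0 = 5*0 + 1 = 1.
  i=1: a_1=2, p_1 = 2*5 + 1 = 11, q_1 = 2*1 + 0 = 2.
  i=2: a_2=4, p_2 = 4*11 + 5 = 49, q_2 = 4*2 + 1 = 9.
  i=3: a_3=1, p_3 = 1*49 + 11 = 60, q_3 = 1*9 + 2 = 11.
  i=4: a_4=1, p_4 = 1*60 + 49 = 109, q_4 = 1*11 + 9 = 20.
  i=5: a_5=5, p_5 = 5*109 + 60 = 605, q_5 = 5*20 + 11 = 111.
q_5 = 111 > 79, so the last convergent with denominator <= 79 is p_4/q_4 = 109/20.
The closest fraction with denominator <= 79 is either p_4/q_4 or the intermediate fraction (k*p_4 + p_3)/(k*q_4 + q_3) with the largest k >= 1 whose denominator stays <= 79; these approach x as k grows, and every other convergent or intermediate fraction in range is farther away.
Largest k: floor((79 - q_3)/q_4) = floor((79 - 11)/20) = 3.
That gives (3*109 + 60)/(3*20 + 11) = 387/71.
Compare the errors: |x - 109/20| = |1319*20 - 109*242|/(242*20) = 2/4840, and |x - 387/71| = |1319*71 - 387*242|/(242*71) = 5/17182.
Cross-multiplying, 5*4840 = 24200 < 34364 = 2*17182, so 5/17182 is smaller: the intermediate fraction 387/71 is closer to x than 109/20.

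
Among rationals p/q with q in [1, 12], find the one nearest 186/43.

13/3

Expand x = 186/43 as a continued fraction with the Euclidean algorithm:
  186 = 4*43 + 14, so a_0 = 4.
  43 = 3*14 + 1, so a_1 = 3.
  14 = 14*1 + 0, so a_2 = 14.
so x = [4; 3, 14].
Convergents (p_i = a_i*p_{i-1} + p_{i-2}, q_i = a_i*q_{i-1} + q_{i-2} with p_{-2}=0, p_{-1}=1, q_{-2}=1, q_{-1}=0), until the denominator exceeds 12:
  i=0: a_0=4, p_0 = 4*1 + 0 = 4, q_0 = 4*0 + 1 = 1.
  i=1: a_1=3, p_1 = 3*4 + 1 = 13, q_1 = 3*1 + 0 = 3.
  i=2: a_2=14, p_2 = 14*13 + 4 = 186, q_2 = 14*3 + 1 = 43.
q_2 = 43 > 12, so the last convergent with denominator <= 12 is p_1/q_1 = 13/3.
The closest fraction with denominator <= 12 is either p_1/q_1 or the intermediate fraction (k*p_1 + p_0)/(k*q_1 + q_0) with the largest k >= 1 whose denominator stays <= 12; these approach x as k grows, and every other convergent or intermediate fraction in range is farther away.
Largest k: floor((12 - q_0)/q_1) = floor((12 - 1)/3) = 3.
That gives (3*13 + 4)/(3*3 + 1) = 43/10.
Compare the errors: |x - 13/3| = |186*3 - 13*43|/(43*3) = 1/129, and |x - 43/10| = |186*10 - 43*43|/(43*10) = 11/430.
Cross-multiplying, 1*430 = 430 < 1419 = 11*129, so 1/129 is smaller: the convergent 13/3 is closer to x than 43/10.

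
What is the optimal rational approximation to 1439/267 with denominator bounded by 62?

Expand x = 1439/267 as a continued fraction with the Euclidean algorithm:
  1439 = 5*267 + 104, so a_0 = 5.
  267 = 2*104 + 59, so a_1 = 2.
  104 = 1*59 + 45, so a_2 = 1.
  59 = 1*45 + 14, so a_3 = 1.
  45 = 3*14 + 3, so a_4 = 3.
  14 = 4*3 + 2, so a_5 = 4.
  3 = 1*2 + 1, so a_6 = 1.
  2 = 2*1 + 0, so a_7 = 2.
so x = [5; 2, 1, 1, 3, 4, 1, 2].
Convergents (p_i = a_i*p_{i-1} + p_{i-2}, q_i = a_i*q_{i-1} + q_{i-2} with p_{-2}=0, p_{-1}=1, q_{-2}=1, q_{-1}=0), until the denominator exceeds 62:
  i=0: a_0=5, p_0 = 5*1 + 0 = 5, q_0 = 5*0 + 1 = 1.
  i=1: a_1=2, p_1 = 2*5 + 1 = 11, q_1 = 2*1 + 0 = 2.
  i=2: a_2=1, p_2 = 1*11 + 5 = 16, q_2 = 1*2 + 1 = 3.
  i=3: a_3=1, p_3 = 1*16 + 11 = 27, q_3 = 1*3 + 2 = 5.
  i=4: a_4=3, p_4 = 3*27 + 16 = 97, q_4 = 3*5 + 3 = 18.
  i=5: a_5=4, p_5 = 4*97 + 27 = 415, q_5 = 4*18 + 5 = 77.
q_5 = 77 > 62, so the last convergent with denominator <= 62 is p_4/q_4 = 97/18.
The closest fraction with denominator <= 62 is either p_4/q_4 or the intermediate fraction (k*p_4 + p_3)/(k*q_4 + q_3) with the largest k >= 1 whose denominator stays <= 62; these approach x as k grows, and every other convergent or intermediate fraction in range is farther away.
Largest k: floor((62 - q_3)/q_4) = floor((62 - 5)/18) = 3.
That gives (3*97 + 27)/(3*18 + 5) = 318/59.
Compare the errors: |x - 97/18| = |1439*18 - 97*267|/(267*18) = 3/4806, and |x - 318/59| = |1439*59 - 318*267|/(267*59) = 5/15753.
Cross-multiplying, 5*4806 = 24030 < 47259 = 3*15753, so 5/15753 is smaller: the intermediate fraction 318/59 is closer to x than 97/18.

318/59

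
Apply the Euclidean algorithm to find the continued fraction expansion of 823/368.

Run the Euclidean algorithm on 823 and 368; the successive quotients are the partial quotients a_0, a_1, ... (each step inverts the fractional part left over by the previous one):
  823 = 2*368 + 87, so a_0 = 2.
  368 = 4*87 + 20, so a_1 = 4.
  87 = 4*20 + 7, so a_2 = 4.
  20 = 2*7 + 6, so a_3 = 2.
  7 = 1*6 + 1, so a_4 = 1.
  6 = 6*1 + 0, so a_5 = 6.
The remainder reaches 0 after 6 divisions, so the expansion has 6 partial quotients, read off in order.

[2; 4, 4, 2, 1, 6]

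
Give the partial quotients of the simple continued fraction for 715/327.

[2; 5, 2, 1, 3, 2, 2]

Run the Euclidean algorithm on 715 and 327; the successive quotients are the partial quotients a_0, a_1, ... (each step inverts the fractional part left over by the previous one):
  715 = 2*327 + 61, so a_0 = 2.
  327 = 5*61 + 22, so a_1 = 5.
  61 = 2*22 + 17, so a_2 = 2.
  22 = 1*17 + 5, so a_3 = 1.
  17 = 3*5 + 2, so a_4 = 3.
  5 = 2*2 + 1, so a_5 = 2.
  2 = 2*1 + 0, so a_6 = 2.
The remainder reaches 0 after 7 divisions, so the expansion has 7 partial quotients, read off in order.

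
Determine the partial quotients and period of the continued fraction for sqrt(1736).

[41; (1, 1, 1, 82)]

Write x_i = (sqrt(1736) + m_i)/d_i with (m_0, d_0) = (0, 1). a_0 = floor(sqrt(1736)) = 41, since 41^2 = 1681 <= 1736 < 1764 = 42^2.
Iterate m_{i+1} = d_i*a_i - m_i, d_{i+1} = (1736 - m_{i+1}^2)/d_i, a_{i+1} = floor((a_0 + m_{i+1})/d_{i+1}):
  m_1 = 1*41 - 0 = 41, d_1 = (1736 - 41^2)/1 = 55/1 = 55, a_1 = floor((41 + 41)/55) = 1.
  m_2 = 55*1 - 41 = 14, d_2 = (1736 - 14^2)/55 = 1540/55 = 28, a_2 = floor((41 + 14)/28) = 1.
  m_3 = 28*1 - 14 = 14, d_3 = (1736 - 14^2)/28 = 1540/28 = 55, a_3 = floor((41 + 14)/55) = 1.
  m_4 = 55*1 - 14 = 41, d_4 = (1736 - 41^2)/55 = 55/55 = 1, a_4 = floor((41 + 41)/1) = 82.
  m_5 = 1*82 - 41 = 41, d_5 = (1736 - 41^2)/1 = 55/1 = 55: (m_5, d_5) = (m_1, d_1) = (41, 55), so from here the quotients repeat a_1, ..., a_4; the period length is 4.
Hence the expansion of sqrt(1736) is a_0 = 41 followed by the repeating block 1, 1, 1, 82 (period 4).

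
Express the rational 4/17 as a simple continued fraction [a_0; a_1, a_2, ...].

Run the Euclidean algorithm on 4 and 17; the successive quotients are the partial quotients a_0, a_1, ... (each step inverts the fractional part left over by the previous one):
  4 = 0*17 + 4, so a_0 = 0.
  17 = 4*4 + 1, so a_1 = 4.
  4 = 4*1 + 0, so a_2 = 4.
The remainder reaches 0 after 3 divisions, so the expansion has 3 partial quotients, read off in order.

[0; 4, 4]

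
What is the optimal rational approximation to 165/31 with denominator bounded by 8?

16/3

Expand x = 165/31 as a continued fraction with the Euclidean algorithm:
  165 = 5*31 + 10, so a_0 = 5.
  31 = 3*10 + 1, so a_1 = 3.
  10 = 10*1 + 0, so a_2 = 10.
so x = [5; 3, 10].
Convergents (p_i = a_i*p_{i-1} + p_{i-2}, q_i = a_i*q_{i-1} + q_{i-2} with p_{-2}=0, p_{-1}=1, q_{-2}=1, q_{-1}=0), until the denominator exceeds 8:
  i=0: a_0=5, p_0 = 5*1 + 0 = 5, q_0 = 5*0 + 1 = 1.
  i=1: a_1=3, p_1 = 3*5 + 1 = 16, q_1 = 3*1 + 0 = 3.
  i=2: a_2=10, p_2 = 10*16 + 5 = 165, q_2 = 10*3 + 1 = 31.
q_2 = 31 > 8, so the last convergent with denominator <= 8 is p_1/q_1 = 16/3.
The closest fraction with denominator <= 8 is either p_1/q_1 or the intermediate fraction (k*p_1 + p_0)/(k*q_1 + q_0) with the largest k >= 1 whose denominator stays <= 8; these approach x as k grows, and every other convergent or intermediate fraction in range is farther away.
Largest k: floor((8 - q_0)/q_1) = floor((8 - 1)/3) = 2.
That gives (2*16 + 5)/(2*3 + 1) = 37/7.
Compare the errors: |x - 16/3| = |165*3 - 16*31|/(31*3) = 1/93, and |x - 37/7| = |165*7 - 37*31|/(31*7) = 8/217.
Cross-multiplying, 1*217 = 217 < 744 = 8*93, so 1/93 is smaller: the convergent 16/3 is closer to x than 37/7.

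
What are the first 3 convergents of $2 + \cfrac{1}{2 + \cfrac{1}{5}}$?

2/1, 5/2, 27/11

Using the convergent recurrence p_i = a_i*p_{i-1} + p_{i-2}, q_i = a_i*q_{i-1} + q_{i-2} with p_{-2}=0, p_{-1}=1, q_{-2}=1, q_{-1}=0:
  i=0: a_0=2, p_0 = 2*1 + 0 = 2, q_0 = 2*0 + 1 = 1.
  i=1: a_1=2, p_1 = 2*2 + 1 = 5, q_1 = 2*1 + 0 = 2.
  i=2: a_2=5, p_2 = 5*5 + 2 = 27, q_2 = 5*2 + 1 = 11.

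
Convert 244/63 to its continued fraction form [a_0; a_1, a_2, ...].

Run the Euclidean algorithm on 244 and 63; the successive quotients are the partial quotients a_0, a_1, ... (each step inverts the fractional part left over by the previous one):
  244 = 3*63 + 55, so a_0 = 3.
  63 = 1*55 + 8, so a_1 = 1.
  55 = 6*8 + 7, so a_2 = 6.
  8 = 1*7 + 1, so a_3 = 1.
  7 = 7*1 + 0, so a_4 = 7.
The remainder reaches 0 after 5 divisions, so the expansion has 5 partial quotients, read off in order.

[3; 1, 6, 1, 7]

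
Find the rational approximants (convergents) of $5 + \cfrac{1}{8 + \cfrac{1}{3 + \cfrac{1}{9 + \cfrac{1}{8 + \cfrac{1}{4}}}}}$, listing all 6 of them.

5/1, 41/8, 128/25, 1193/233, 9672/1889, 39881/7789

Using the convergent recurrence p_i = a_i*p_{i-1} + p_{i-2}, q_i = a_i*q_{i-1} + q_{i-2} with p_{-2}=0, p_{-1}=1, q_{-2}=1, q_{-1}=0:
  i=0: a_0=5, p_0 = 5*1 + 0 = 5, q_0 = 5*0 + 1 = 1.
  i=1: a_1=8, p_1 = 8*5 + 1 = 41, q_1 = 8*1 + 0 = 8.
  i=2: a_2=3, p_2 = 3*41 + 5 = 128, q_2 = 3*8 + 1 = 25.
  i=3: a_3=9, p_3 = 9*128 + 41 = 1193, q_3 = 9*25 + 8 = 233.
  i=4: a_4=8, p_4 = 8*1193 + 128 = 9672, q_4 = 8*233 + 25 = 1889.
  i=5: a_5=4, p_5 = 4*9672 + 1193 = 39881, q_5 = 4*1889 + 233 = 7789.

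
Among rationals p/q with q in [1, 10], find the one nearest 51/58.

7/8

Expand x = 51/58 as a continued fraction with the Euclidean algorithm:
  51 = 0*58 + 51, so a_0 = 0.
  58 = 1*51 + 7, so a_1 = 1.
  51 = 7*7 + 2, so a_2 = 7.
  7 = 3*2 + 1, so a_3 = 3.
  2 = 2*1 + 0, so a_4 = 2.
so x = [0; 1, 7, 3, 2].
Convergents (p_i = a_i*p_{i-1} + p_{i-2}, q_i = a_i*q_{i-1} + q_{i-2} with p_{-2}=0, p_{-1}=1, q_{-2}=1, q_{-1}=0), until the denominator exceeds 10:
  i=0: a_0=0, p_0 = 0*1 + 0 = 0, q_0 = 0*0 + 1 = 1.
  i=1: a_1=1, p_1 = 1*0 + 1 = 1, q_1 = 1*1 + 0 = 1.
  i=2: a_2=7, p_2 = 7*1 + 0 = 7, q_2 = 7*1 + 1 = 8.
  i=3: a_3=3, p_3 = 3*7 + 1 = 22, q_3 = 3*8 + 1 = 25.
q_3 = 25 > 10, so the last convergent with denominator <= 10 is p_2/q_2 = 7/8.
The closest fraction with denominator <= 10 is either p_2/q_2 or the intermediate fraction (k*p_2 + p_1)/(k*q_2 + q_1) with the largest k >= 1 whose denominator stays <= 10; these approach x as k grows, and every other convergent or intermediate fraction in range is farther away.
Largest k: floor((10 - q_1)/q_2) = floor((10 - 1)/8) = 1.
That gives (1*7 + 1)/(1*8 + 1) = 8/9.
Compare the errors: |x - 7/8| = |51*8 - 7*58|/(58*8) = 2/464, and |x - 8/9| = |51*9 - 8*58|/(58*9) = 5/522.
Cross-multiplying, 2*522 = 1044 < 2320 = 5*464, so 2/464 is smaller: the convergent 7/8 is closer to x than 8/9.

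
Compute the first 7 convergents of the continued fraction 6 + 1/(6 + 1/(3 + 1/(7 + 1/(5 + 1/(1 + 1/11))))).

Using the convergent recurrence p_i = a_i*p_{i-1} + p_{i-2}, q_i = a_i*q_{i-1} + q_{i-2} with p_{-2}=0, p_{-1}=1, q_{-2}=1, q_{-1}=0:
  i=0: a_0=6, p_0 = 6*1 + 0 = 6, q_0 = 6*0 + 1 = 1.
  i=1: a_1=6, p_1 = 6*6 + 1 = 37, q_1 = 6*1 + 0 = 6.
  i=2: a_2=3, p_2 = 3*37 + 6 = 117, q_2 = 3*6 + 1 = 19.
  i=3: a_3=7, p_3 = 7*117 + 37 = 856, q_3 = 7*19 + 6 = 139.
  i=4: a_4=5, p_4 = 5*856 + 117 = 4397, q_4 = 5*139 + 19 = 714.
  i=5: a_5=1, p_5 = 1*4397 + 856 = 5253, q_5 = 1*714 + 139 = 853.
  i=6: a_6=11, p_6 = 11*5253 + 4397 = 62180, q_6 = 11*853 + 714 = 10097.

6/1, 37/6, 117/19, 856/139, 4397/714, 5253/853, 62180/10097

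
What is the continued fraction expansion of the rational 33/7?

[4; 1, 2, 2]

Run the Euclidean algorithm on 33 and 7; the successive quotients are the partial quotients a_0, a_1, ... (each step inverts the fractional part left over by the previous one):
  33 = 4*7 + 5, so a_0 = 4.
  7 = 1*5 + 2, so a_1 = 1.
  5 = 2*2 + 1, so a_2 = 2.
  2 = 2*1 + 0, so a_3 = 2.
The remainder reaches 0 after 4 divisions, so the expansion has 4 partial quotients, read off in order.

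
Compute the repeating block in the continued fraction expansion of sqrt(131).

[11; (2, 4, 11, 4, 2, 22)]

Write x_i = (sqrt(131) + m_i)/d_i with (m_0, d_0) = (0, 1). a_0 = floor(sqrt(131)) = 11, since 11^2 = 121 <= 131 < 144 = 12^2.
Iterate m_{i+1} = d_i*a_i - m_i, d_{i+1} = (131 - m_{i+1}^2)/d_i, a_{i+1} = floor((a_0 + m_{i+1})/d_{i+1}):
  m_1 = 1*11 - 0 = 11, d_1 = (131 - 11^2)/1 = 10/1 = 10, a_1 = floor((11 + 11)/10) = 2.
  m_2 = 10*2 - 11 = 9, d_2 = (131 - 9^2)/10 = 50/10 = 5, a_2 = floor((11 + 9)/5) = 4.
  m_3 = 5*4 - 9 = 11, d_3 = (131 - 11^2)/5 = 10/5 = 2, a_3 = floor((11 + 11)/2) = 11.
  m_4 = 2*11 - 11 = 11, d_4 = (131 - 11^2)/2 = 10/2 = 5, a_4 = floor((11 + 11)/5) = 4.
  m_5 = 5*4 - 11 = 9, d_5 = (131 - 9^2)/5 = 50/5 = 10, a_5 = floor((11 + 9)/10) = 2.
  m_6 = 10*2 - 9 = 11, d_6 = (131 - 11^2)/10 = 10/10 = 1, a_6 = floor((11 + 11)/1) = 22.
  m_7 = 1*22 - 11 = 11, d_7 = (131 - 11^2)/1 = 10/1 = 10: (m_7, d_7) = (m_1, d_1) = (11, 10), so from here the quotients repeat a_1, ..., a_6; the period length is 6.
Hence the expansion of sqrt(131) is a_0 = 11 followed by the repeating block 2, 4, 11, 4, 2, 22 (period 6).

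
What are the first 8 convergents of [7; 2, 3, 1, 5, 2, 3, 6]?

Using the convergent recurrence p_i = a_i*p_{i-1} + p_{i-2}, q_i = a_i*q_{i-1} + q_{i-2} with p_{-2}=0, p_{-1}=1, q_{-2}=1, q_{-1}=0:
  i=0: a_0=7, p_0 = 7*1 + 0 = 7, q_0 = 7*0 + 1 = 1.
  i=1: a_1=2, p_1 = 2*7 + 1 = 15, q_1 = 2*1 + 0 = 2.
  i=2: a_2=3, p_2 = 3*15 + 7 = 52, q_2 = 3*2 + 1 = 7.
  i=3: a_3=1, p_3 = 1*52 + 15 = 67, q_3 = 1*7 + 2 = 9.
  i=4: a_4=5, p_4 = 5*67 + 52 = 387, q_4 = 5*9 + 7 = 52.
  i=5: a_5=2, p_5 = 2*387 + 67 = 841, q_5 = 2*52 + 9 = 113.
  i=6: a_6=3, p_6 = 3*841 + 387 = 2910, q_6 = 3*113 + 52 = 391.
  i=7: a_7=6, p_7 = 6*2910 + 841 = 18301, q_7 = 6*391 + 113 = 2459.

7/1, 15/2, 52/7, 67/9, 387/52, 841/113, 2910/391, 18301/2459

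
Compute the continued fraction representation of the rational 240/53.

[4; 1, 1, 8, 3]

Run the Euclidean algorithm on 240 and 53; the successive quotients are the partial quotients a_0, a_1, ... (each step inverts the fractional part left over by the previous one):
  240 = 4*53 + 28, so a_0 = 4.
  53 = 1*28 + 25, so a_1 = 1.
  28 = 1*25 + 3, so a_2 = 1.
  25 = 8*3 + 1, so a_3 = 8.
  3 = 3*1 + 0, so a_4 = 3.
The remainder reaches 0 after 5 divisions, so the expansion has 5 partial quotients, read off in order.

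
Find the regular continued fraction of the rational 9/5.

Run the Euclidean algorithm on 9 and 5; the successive quotients are the partial quotients a_0, a_1, ... (each step inverts the fractional part left over by the previous one):
  9 = 1*5 + 4, so a_0 = 1.
  5 = 1*4 + 1, so a_1 = 1.
  4 = 4*1 + 0, so a_2 = 4.
The remainder reaches 0 after 3 divisions, so the expansion has 3 partial quotients, read off in order.

[1; 1, 4]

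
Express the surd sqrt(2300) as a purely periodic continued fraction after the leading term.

[47; (1, 22, 1, 94)]

Write x_i = (sqrt(2300) + m_i)/d_i with (m_0, d_0) = (0, 1). a_0 = floor(sqrt(2300)) = 47, since 47^2 = 2209 <= 2300 < 2304 = 48^2.
Iterate m_{i+1} = d_i*a_i - m_i, d_{i+1} = (2300 - m_{i+1}^2)/d_i, a_{i+1} = floor((a_0 + m_{i+1})/d_{i+1}):
  m_1 = 1*47 - 0 = 47, d_1 = (2300 - 47^2)/1 = 91/1 = 91, a_1 = floor((47 + 47)/91) = 1.
  m_2 = 91*1 - 47 = 44, d_2 = (2300 - 44^2)/91 = 364/91 = 4, a_2 = floor((47 + 44)/4) = 22.
  m_3 = 4*22 - 44 = 44, d_3 = (2300 - 44^2)/4 = 364/4 = 91, a_3 = floor((47 + 44)/91) = 1.
  m_4 = 91*1 - 44 = 47, d_4 = (2300 - 47^2)/91 = 91/91 = 1, a_4 = floor((47 + 47)/1) = 94.
  m_5 = 1*94 - 47 = 47, d_5 = (2300 - 47^2)/1 = 91/1 = 91: (m_5, d_5) = (m_1, d_1) = (47, 91), so from here the quotients repeat a_1, ..., a_4; the period length is 4.
Hence the expansion of sqrt(2300) is a_0 = 47 followed by the repeating block 1, 22, 1, 94 (period 4).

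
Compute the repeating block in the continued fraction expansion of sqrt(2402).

[49; (98)]

Write x_i = (sqrt(2402) + m_i)/d_i with (m_0, d_0) = (0, 1). a_0 = floor(sqrt(2402)) = 49, since 49^2 = 2401 <= 2402 < 2500 = 50^2.
Iterate m_{i+1} = d_i*a_i - m_i, d_{i+1} = (2402 - m_{i+1}^2)/d_i, a_{i+1} = floor((a_0 + m_{i+1})/d_{i+1}):
  m_1 = 1*49 - 0 = 49, d_1 = (2402 - 49^2)/1 = 1/1 = 1, a_1 = floor((49 + 49)/1) = 98.
  m_2 = 1*98 - 49 = 49, d_2 = (2402 - 49^2)/1 = 1/1 = 1: (m_2, d_2) = (m_1, d_1) = (49, 1), so from here the quotient a_1 repeats; the period length is 1.
Hence the expansion of sqrt(2402) is a_0 = 49 followed by the repeating block 98 (period 1).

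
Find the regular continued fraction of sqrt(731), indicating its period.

Write x_i = (sqrt(731) + m_i)/d_i with (m_0, d_0) = (0, 1). a_0 = floor(sqrt(731)) = 27, since 27^2 = 729 <= 731 < 784 = 28^2.
Iterate m_{i+1} = d_i*a_i - m_i, d_{i+1} = (731 - m_{i+1}^2)/d_i, a_{i+1} = floor((a_0 + m_{i+1})/d_{i+1}):
  m_1 = 1*27 - 0 = 27, d_1 = (731 - 27^2)/1 = 2/1 = 2, a_1 = floor((27 + 27)/2) = 27.
  m_2 = 2*27 - 27 = 27, d_2 = (731 - 27^2)/2 = 2/2 = 1, a_2 = floor((27 + 27)/1) = 54.
  m_3 = 1*54 - 27 = 27, d_3 = (731 - 27^2)/1 = 2/1 = 2: (m_3, d_3) = (m_1, d_1) = (27, 2), so from here the quotients repeat a_1, a_2; the period length is 2.
Hence the expansion of sqrt(731) is a_0 = 27 followed by the repeating block 27, 54 (period 2).

[27; (27, 54)]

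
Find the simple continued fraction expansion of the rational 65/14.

Run the Euclidean algorithm on 65 and 14; the successive quotients are the partial quotients a_0, a_1, ... (each step inverts the fractional part left over by the previous one):
  65 = 4*14 + 9, so a_0 = 4.
  14 = 1*9 + 5, so a_1 = 1.
  9 = 1*5 + 4, so a_2 = 1.
  5 = 1*4 + 1, so a_3 = 1.
  4 = 4*1 + 0, so a_4 = 4.
The remainder reaches 0 after 5 divisions, so the expansion has 5 partial quotients, read off in order.

[4; 1, 1, 1, 4]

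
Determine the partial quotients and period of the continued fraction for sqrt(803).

Write x_i = (sqrt(803) + m_i)/d_i with (m_0, d_0) = (0, 1). a_0 = floor(sqrt(803)) = 28, since 28^2 = 784 <= 803 < 841 = 29^2.
Iterate m_{i+1} = d_i*a_i - m_i, d_{i+1} = (803 - m_{i+1}^2)/d_i, a_{i+1} = floor((a_0 + m_{i+1})/d_{i+1}):
  m_1 = 1*28 - 0 = 28, d_1 = (803 - 28^2)/1 = 19/1 = 19, a_1 = floor((28 + 28)/19) = 2.
  m_2 = 19*2 - 28 = 10, d_2 = (803 - 10^2)/19 = 703/19 = 37, a_2 = floor((28 + 10)/37) = 1.
  m_3 = 37*1 - 10 = 27, d_3 = (803 - 27^2)/37 = 74/37 = 2, a_3 = floor((28 + 27)/2) = 27.
  m_4 = 2*27 - 27 = 27, d_4 = (803 - 27^2)/2 = 74/2 = 37, a_4 = floor((28 + 27)/37) = 1.
  m_5 = 37*1 - 27 = 10, d_5 = (803 - 10^2)/37 = 703/37 = 19, a_5 = floor((28 + 10)/19) = 2.
  m_6 = 19*2 - 10 = 28, d_6 = (803 - 28^2)/19 = 19/19 = 1, a_6 = floor((28 + 28)/1) = 56.
  m_7 = 1*56 - 28 = 28, d_7 = (803 - 28^2)/1 = 19/1 = 19: (m_7, d_7) = (m_1, d_1) = (28, 19), so from here the quotients repeat a_1, ..., a_6; the period length is 6.
Hence the expansion of sqrt(803) is a_0 = 28 followed by the repeating block 2, 1, 27, 1, 2, 56 (period 6).

[28; (2, 1, 27, 1, 2, 56)]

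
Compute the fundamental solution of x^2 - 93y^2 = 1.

First expand sqrt(93) as a continued fraction. With x_i = (sqrt(93) + m_i)/d_i and (m_0, d_0) = (0, 1): a_0 = floor(sqrt(93)) = 9, since 9^2 = 81 <= 93 < 100 = 10^2.
Iterate m_{i+1} = d_i*a_i - m_i, d_{i+1} = (93 - m_{i+1}^2)/d_i, a_{i+1} = floor((a_0 + m_{i+1})/d_{i+1}):
  m_1 = 1*9 - 0 = 9, d_1 = (93 - 9^2)/1 = 12/1 = 12, a_1 = floor((9 + 9)/12) = 1.
  m_2 = 12*1 - 9 = 3, d_2 = (93 - 3^2)/12 = 84/12 = 7, a_2 = floor((9 + 3)/7) = 1.
  m_3 = 7*1 - 3 = 4, d_3 = (93 - 4^2)/7 = 77/7 = 11, a_3 = floor((9 + 4)/11) = 1.
  m_4 = 11*1 - 4 = 7, d_4 = (93 - 7^2)/11 = 44/11 = 4, a_4 = floor((9 + 7)/4) = 4.
  m_5 = 4*4 - 7 = 9, d_5 = (93 - 9^2)/4 = 12/4 = 3, a_5 = floor((9 + 9)/3) = 6.
  m_6 = 3*6 - 9 = 9, d_6 = (93 - 9^2)/3 = 12/3 = 4, a_6 = floor((9 + 9)/4) = 4.
  m_7 = 4*4 - 9 = 7, d_7 = (93 - 7^2)/4 = 44/4 = 11, a_7 = floor((9 + 7)/11) = 1.
  m_8 = 11*1 - 7 = 4, d_8 = (93 - 4^2)/11 = 77/11 = 7, a_8 = floor((9 + 4)/7) = 1.
  m_9 = 7*1 - 4 = 3, d_9 = (93 - 3^2)/7 = 84/7 = 12, a_9 = floor((9 + 3)/12) = 1.
  m_10 = 12*1 - 3 = 9, d_10 = (93 - 9^2)/12 = 12/12 = 1, a_10 = floor((9 + 9)/1) = 18.
  m_11 = 1*18 - 9 = 9, d_11 = (93 - 9^2)/1 = 12/1 = 12: (m_11, d_11) = (m_1, d_1) = (9, 12), so from here the quotients repeat a_1, ..., a_10; the period length is 10.
So sqrt(93) = [9; (1, 1, 1, 4, 6, 4, 1, 1, 1, 18)] with period length k = 10.
k is even, so the fundamental solution of x^2 - 93y^2 = 1 is (p_{k-1}, q_{k-1}) = (p_9, q_9); compute convergents through index 9.
Convergents (p_i = a_i*p_{i-1} + p_{i-2}, q_i = a_i*q_{i-1} + q_{i-2} with p_{-2}=0, p_{-1}=1, q_{-2}=1, q_{-1}=0):
  i=0: a_0=9, p_0 = 9*1 + 0 = 9, q_0 = 9*0 + 1 = 1.
  i=1: a_1=1, p_1 = 1*9 + 1 = 10, q_1 = 1*1 + 0 = 1.
  i=2: a_2=1, p_2 = 1*10 + 9 = 19, q_2 = 1*1 + 1 = 2.
  i=3: a_3=1, p_3 = 1*19 + 10 = 29, q_3 = 1*2 + 1 = 3.
  i=4: a_4=4, p_4 = 4*29 + 19 = 135, q_4 = 4*3 + 2 = 14.
  i=5: a_5=6, p_5 = 6*135 + 29 = 839, q_5 = 6*14 + 3 = 87.
  i=6: a_6=4, p_6 = 4*839 + 135 = 3491, q_6 = 4*87 + 14 = 362.
  i=7: a_7=1, p_7 = 1*3491 + 839 = 4330, q_7 = 1*362 + 87 = 449.
  i=8: a_8=1, p_8 = 1*4330 + 3491 = 7821, q_8 = 1*449 + 362 = 811.
  i=9: a_9=1, p_9 = 1*7821 + 4330 = 12151, q_9 = 1*811 + 449 = 1260.
Check: 12151^2 - 93*1260^2 = 147646801 - 147646800 = 1, so (x, y) = (12151, 1260) solves the equation, and by the theorem it is the least positive solution.

(x, y) = (12151, 1260)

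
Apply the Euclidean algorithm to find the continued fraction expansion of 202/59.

[3; 2, 2, 1, 3, 2]

Run the Euclidean algorithm on 202 and 59; the successive quotients are the partial quotients a_0, a_1, ... (each step inverts the fractional part left over by the previous one):
  202 = 3*59 + 25, so a_0 = 3.
  59 = 2*25 + 9, so a_1 = 2.
  25 = 2*9 + 7, so a_2 = 2.
  9 = 1*7 + 2, so a_3 = 1.
  7 = 3*2 + 1, so a_4 = 3.
  2 = 2*1 + 0, so a_5 = 2.
The remainder reaches 0 after 6 divisions, so the expansion has 6 partial quotients, read off in order.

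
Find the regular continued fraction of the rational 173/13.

[13; 3, 4]

Run the Euclidean algorithm on 173 and 13; the successive quotients are the partial quotients a_0, a_1, ... (each step inverts the fractional part left over by the previous one):
  173 = 13*13 + 4, so a_0 = 13.
  13 = 3*4 + 1, so a_1 = 3.
  4 = 4*1 + 0, so a_2 = 4.
The remainder reaches 0 after 3 divisions, so the expansion has 3 partial quotients, read off in order.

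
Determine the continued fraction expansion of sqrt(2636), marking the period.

[51; (2, 1, 12, 5, 1, 24, 1, 5, 12, 1, 2, 102)]

Write x_i = (sqrt(2636) + m_i)/d_i with (m_0, d_0) = (0, 1). a_0 = floor(sqrt(2636)) = 51, since 51^2 = 2601 <= 2636 < 2704 = 52^2.
Iterate m_{i+1} = d_i*a_i - m_i, d_{i+1} = (2636 - m_{i+1}^2)/d_i, a_{i+1} = floor((a_0 + m_{i+1})/d_{i+1}):
  m_1 = 1*51 - 0 = 51, d_1 = (2636 - 51^2)/1 = 35/1 = 35, a_1 = floor((51 + 51)/35) = 2.
  m_2 = 35*2 - 51 = 19, d_2 = (2636 - 19^2)/35 = 2275/35 = 65, a_2 = floor((51 + 19)/65) = 1.
  m_3 = 65*1 - 19 = 46, d_3 = (2636 - 46^2)/65 = 520/65 = 8, a_3 = floor((51 + 46)/8) = 12.
  m_4 = 8*12 - 46 = 50, d_4 = (2636 - 50^2)/8 = 136/8 = 17, a_4 = floor((51 + 50)/17) = 5.
  m_5 = 17*5 - 50 = 35, d_5 = (2636 - 35^2)/17 = 1411/17 = 83, a_5 = floor((51 + 35)/83) = 1.
  m_6 = 83*1 - 35 = 48, d_6 = (2636 - 48^2)/83 = 332/83 = 4, a_6 = floor((51 + 48)/4) = 24.
  m_7 = 4*24 - 48 = 48, d_7 = (2636 - 48^2)/4 = 332/4 = 83, a_7 = floor((51 + 48)/83) = 1.
  m_8 = 83*1 - 48 = 35, d_8 = (2636 - 35^2)/83 = 1411/83 = 17, a_8 = floor((51 + 35)/17) = 5.
  m_9 = 17*5 - 35 = 50, d_9 = (2636 - 50^2)/17 = 136/17 = 8, a_9 = floor((51 + 50)/8) = 12.
  m_10 = 8*12 - 50 = 46, d_10 = (2636 - 46^2)/8 = 520/8 = 65, a_10 = floor((51 + 46)/65) = 1.
  m_11 = 65*1 - 46 = 19, d_11 = (2636 - 19^2)/65 = 2275/65 = 35, a_11 = floor((51 + 19)/35) = 2.
  m_12 = 35*2 - 19 = 51, d_12 = (2636 - 51^2)/35 = 35/35 = 1, a_12 = floor((51 + 51)/1) = 102.
  m_13 = 1*102 - 51 = 51, d_13 = (2636 - 51^2)/1 = 35/1 = 35: (m_13, d_13) = (m_1, d_1) = (51, 35), so from here the quotients repeat a_1, ..., a_12; the period length is 12.
Hence the expansion of sqrt(2636) is a_0 = 51 followed by the repeating block 2, 1, 12, 5, 1, 24, 1, 5, 12, 1, 2, 102 (period 12).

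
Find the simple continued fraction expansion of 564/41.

Run the Euclidean algorithm on 564 and 41; the successive quotients are the partial quotients a_0, a_1, ... (each step inverts the fractional part left over by the previous one):
  564 = 13*41 + 31, so a_0 = 13.
  41 = 1*31 + 10, so a_1 = 1.
  31 = 3*10 + 1, so a_2 = 3.
  10 = 10*1 + 0, so a_3 = 10.
The remainder reaches 0 after 4 divisions, so the expansion has 4 partial quotients, read off in order.

[13; 1, 3, 10]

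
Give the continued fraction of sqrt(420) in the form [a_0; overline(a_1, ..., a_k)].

Write x_i = (sqrt(420) + m_i)/d_i with (m_0, d_0) = (0, 1). a_0 = floor(sqrt(420)) = 20, since 20^2 = 400 <= 420 < 441 = 21^2.
Iterate m_{i+1} = d_i*a_i - m_i, d_{i+1} = (420 - m_{i+1}^2)/d_i, a_{i+1} = floor((a_0 + m_{i+1})/d_{i+1}):
  m_1 = 1*20 - 0 = 20, d_1 = (420 - 20^2)/1 = 20/1 = 20, a_1 = floor((20 + 20)/20) = 2.
  m_2 = 20*2 - 20 = 20, d_2 = (420 - 20^2)/20 = 20/20 = 1, a_2 = floor((20 + 20)/1) = 40.
  m_3 = 1*40 - 20 = 20, d_3 = (420 - 20^2)/1 = 20/1 = 20: (m_3, d_3) = (m_1, d_1) = (20, 20), so from here the quotients repeat a_1, a_2; the period length is 2.
Hence the expansion of sqrt(420) is a_0 = 20 followed by the repeating block 2, 40 (period 2).

[20; overline(2, 40)]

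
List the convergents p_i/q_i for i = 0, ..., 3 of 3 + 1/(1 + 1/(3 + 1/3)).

Using the convergent recurrence p_i = a_i*p_{i-1} + p_{i-2}, q_i = a_i*q_{i-1} + q_{i-2} with p_{-2}=0, p_{-1}=1, q_{-2}=1, q_{-1}=0:
  i=0: a_0=3, p_0 = 3*1 + 0 = 3, q_0 = 3*0 + 1 = 1.
  i=1: a_1=1, p_1 = 1*3 + 1 = 4, q_1 = 1*1 + 0 = 1.
  i=2: a_2=3, p_2 = 3*4 + 3 = 15, q_2 = 3*1 + 1 = 4.
  i=3: a_3=3, p_3 = 3*15 + 4 = 49, q_3 = 3*4 + 1 = 13.

3/1, 4/1, 15/4, 49/13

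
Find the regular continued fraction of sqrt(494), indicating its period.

Write x_i = (sqrt(494) + m_i)/d_i with (m_0, d_0) = (0, 1). a_0 = floor(sqrt(494)) = 22, since 22^2 = 484 <= 494 < 529 = 23^2.
Iterate m_{i+1} = d_i*a_i - m_i, d_{i+1} = (494 - m_{i+1}^2)/d_i, a_{i+1} = floor((a_0 + m_{i+1})/d_{i+1}):
  m_1 = 1*22 - 0 = 22, d_1 = (494 - 22^2)/1 = 10/1 = 10, a_1 = floor((22 + 22)/10) = 4.
  m_2 = 10*4 - 22 = 18, d_2 = (494 - 18^2)/10 = 170/10 = 17, a_2 = floor((22 + 18)/17) = 2.
  m_3 = 17*2 - 18 = 16, d_3 = (494 - 16^2)/17 = 238/17 = 14, a_3 = floor((22 + 16)/14) = 2.
  m_4 = 14*2 - 16 = 12, d_4 = (494 - 12^2)/14 = 350/14 = 25, a_4 = floor((22 + 12)/25) = 1.
  m_5 = 25*1 - 12 = 13, d_5 = (494 - 13^2)/25 = 325/25 = 13, a_5 = floor((22 + 13)/13) = 2.
  m_6 = 13*2 - 13 = 13, d_6 = (494 - 13^2)/13 = 325/13 = 25, a_6 = floor((22 + 13)/25) = 1.
  m_7 = 25*1 - 13 = 12, d_7 = (494 - 12^2)/25 = 350/25 = 14, a_7 = floor((22 + 12)/14) = 2.
  m_8 = 14*2 - 12 = 16, d_8 = (494 - 16^2)/14 = 238/14 = 17, a_8 = floor((22 + 16)/17) = 2.
  m_9 = 17*2 - 16 = 18, d_9 = (494 - 18^2)/17 = 170/17 = 10, a_9 = floor((22 + 18)/10) = 4.
  m_10 = 10*4 - 18 = 22, d_10 = (494 - 22^2)/10 = 10/10 = 1, a_10 = floor((22 + 22)/1) = 44.
  m_11 = 1*44 - 22 = 22, d_11 = (494 - 22^2)/1 = 10/1 = 10: (m_11, d_11) = (m_1, d_1) = (22, 10), so from here the quotients repeat a_1, ..., a_10; the period length is 10.
Hence the expansion of sqrt(494) is a_0 = 22 followed by the repeating block 4, 2, 2, 1, 2, 1, 2, 2, 4, 44 (period 10).

[22; (4, 2, 2, 1, 2, 1, 2, 2, 4, 44)]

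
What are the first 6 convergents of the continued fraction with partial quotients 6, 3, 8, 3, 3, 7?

Using the convergent recurrence p_i = a_i*p_{i-1} + p_{i-2}, q_i = a_i*q_{i-1} + q_{i-2} with p_{-2}=0, p_{-1}=1, q_{-2}=1, q_{-1}=0:
  i=0: a_0=6, p_0 = 6*1 + 0 = 6, q_0 = 6*0 + 1 = 1.
  i=1: a_1=3, p_1 = 3*6 + 1 = 19, q_1 = 3*1 + 0 = 3.
  i=2: a_2=8, p_2 = 8*19 + 6 = 158, q_2 = 8*3 + 1 = 25.
  i=3: a_3=3, p_3 = 3*158 + 19 = 493, q_3 = 3*25 + 3 = 78.
  i=4: a_4=3, p_4 = 3*493 + 158 = 1637, q_4 = 3*78 + 25 = 259.
  i=5: a_5=7, p_5 = 7*1637 + 493 = 11952, q_5 = 7*259 + 78 = 1891.

6/1, 19/3, 158/25, 493/78, 1637/259, 11952/1891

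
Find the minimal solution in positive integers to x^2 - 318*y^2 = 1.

First expand sqrt(318) as a continued fraction. With x_i = (sqrt(318) + m_i)/d_i and (m_0, d_0) = (0, 1): a_0 = floor(sqrt(318)) = 17, since 17^2 = 289 <= 318 < 324 = 18^2.
Iterate m_{i+1} = d_i*a_i - m_i, d_{i+1} = (318 - m_{i+1}^2)/d_i, a_{i+1} = floor((a_0 + m_{i+1})/d_{i+1}):
  m_1 = 1*17 - 0 = 17, d_1 = (318 - 17^2)/1 = 29/1 = 29, a_1 = floor((17 + 17)/29) = 1.
  m_2 = 29*1 - 17 = 12, d_2 = (318 - 12^2)/29 = 174/29 = 6, a_2 = floor((17 + 12)/6) = 4.
  m_3 = 6*4 - 12 = 12, d_3 = (318 - 12^2)/6 = 174/6 = 29, a_3 = floor((17 + 12)/29) = 1.
  m_4 = 29*1 - 12 = 17, d_4 = (318 - 17^2)/29 = 29/29 = 1, a_4 = floor((17 + 17)/1) = 34.
  m_5 = 1*34 - 17 = 17, d_5 = (318 - 17^2)/1 = 29/1 = 29: (m_5, d_5) = (m_1, d_1) = (17, 29), so from here the quotients repeat a_1, ..., a_4; the period length is 4.
So sqrt(318) = [17; (1, 4, 1, 34)] with period length k = 4.
k is even, so the fundamental solution of x^2 - 318y^2 = 1 is (p_{k-1}, q_{k-1}) = (p_3, q_3); compute convergents through index 3.
Convergents (p_i = a_i*p_{i-1} + p_{i-2}, q_i = a_i*q_{i-1} + q_{i-2} with p_{-2}=0, p_{-1}=1, q_{-2}=1, q_{-1}=0):
  i=0: a_0=17, p_0 = 17*1 + 0 = 17, q_0 = 17*0 + 1 = 1.
  i=1: a_1=1, p_1 = 1*17 + 1 = 18, q_1 = 1*1 + 0 = 1.
  i=2: a_2=4, p_2 = 4*18 + 17 = 89, q_2 = 4*1 + 1 = 5.
  i=3: a_3=1, p_3 = 1*89 + 18 = 107, q_3 = 1*5 + 1 = 6.
Check: 107^2 - 318*6^2 = 11449 - 11448 = 1, so (x, y) = (107, 6) solves the equation, and by the theorem it is the least positive solution.

(x, y) = (107, 6)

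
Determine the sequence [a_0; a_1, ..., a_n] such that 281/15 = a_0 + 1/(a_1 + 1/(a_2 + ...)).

[18; 1, 2, 1, 3]

Run the Euclidean algorithm on 281 and 15; the successive quotients are the partial quotients a_0, a_1, ... (each step inverts the fractional part left over by the previous one):
  281 = 18*15 + 11, so a_0 = 18.
  15 = 1*11 + 4, so a_1 = 1.
  11 = 2*4 + 3, so a_2 = 2.
  4 = 1*3 + 1, so a_3 = 1.
  3 = 3*1 + 0, so a_4 = 3.
The remainder reaches 0 after 5 divisions, so the expansion has 5 partial quotients, read off in order.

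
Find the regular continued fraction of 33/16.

[2; 16]

Run the Euclidean algorithm on 33 and 16; the successive quotients are the partial quotients a_0, a_1, ... (each step inverts the fractional part left over by the previous one):
  33 = 2*16 + 1, so a_0 = 2.
  16 = 16*1 + 0, so a_1 = 16.
The remainder reaches 0 after 2 divisions, so the expansion has 2 partial quotients, read off in order.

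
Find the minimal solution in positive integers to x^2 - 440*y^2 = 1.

First expand sqrt(440) as a continued fraction. With x_i = (sqrt(440) + m_i)/d_i and (m_0, d_0) = (0, 1): a_0 = floor(sqrt(440)) = 20, since 20^2 = 400 <= 440 < 441 = 21^2.
Iterate m_{i+1} = d_i*a_i - m_i, d_{i+1} = (440 - m_{i+1}^2)/d_i, a_{i+1} = floor((a_0 + m_{i+1})/d_{i+1}):
  m_1 = 1*20 - 0 = 20, d_1 = (440 - 20^2)/1 = 40/1 = 40, a_1 = floor((20 + 20)/40) = 1.
  m_2 = 40*1 - 20 = 20, d_2 = (440 - 20^2)/40 = 40/40 = 1, a_2 = floor((20 + 20)/1) = 40.
  m_3 = 1*40 - 20 = 20, d_3 = (440 - 20^2)/1 = 40/1 = 40: (m_3, d_3) = (m_1, d_1) = (20, 40), so from here the quotients repeat a_1, a_2; the period length is 2.
So sqrt(440) = [20; (1, 40)] with period length k = 2.
k is even, so the fundamental solution of x^2 - 440y^2 = 1 is (p_{k-1}, q_{k-1}) = (p_1, q_1); compute convergents through index 1.
Convergents (p_i = a_i*p_{i-1} + p_{i-2}, q_i = a_i*q_{i-1} + q_{i-2} with p_{-2}=0, p_{-1}=1, q_{-2}=1, q_{-1}=0):
  i=0: a_0=20, p_0 = 20*1 + 0 = 20, q_0 = 20*0 + 1 = 1.
  i=1: a_1=1, p_1 = 1*20 + 1 = 21, q_1 = 1*1 + 0 = 1.
Check: 21^2 - 440*1^2 = 441 - 440 = 1, so (x, y) = (21, 1) solves the equation, and by the theorem it is the least positive solution.

(x, y) = (21, 1)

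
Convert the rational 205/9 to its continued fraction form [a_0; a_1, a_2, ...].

[22; 1, 3, 2]

Run the Euclidean algorithm on 205 and 9; the successive quotients are the partial quotients a_0, a_1, ... (each step inverts the fractional part left over by the previous one):
  205 = 22*9 + 7, so a_0 = 22.
  9 = 1*7 + 2, so a_1 = 1.
  7 = 3*2 + 1, so a_2 = 3.
  2 = 2*1 + 0, so a_3 = 2.
The remainder reaches 0 after 4 divisions, so the expansion has 4 partial quotients, read off in order.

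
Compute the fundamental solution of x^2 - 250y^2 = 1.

First expand sqrt(250) as a continued fraction. With x_i = (sqrt(250) + m_i)/d_i and (m_0, d_0) = (0, 1): a_0 = floor(sqrt(250)) = 15, since 15^2 = 225 <= 250 < 256 = 16^2.
Iterate m_{i+1} = d_i*a_i - m_i, d_{i+1} = (250 - m_{i+1}^2)/d_i, a_{i+1} = floor((a_0 + m_{i+1})/d_{i+1}):
  m_1 = 1*15 - 0 = 15, d_1 = (250 - 15^2)/1 = 25/1 = 25, a_1 = floor((15 + 15)/25) = 1.
  m_2 = 25*1 - 15 = 10, d_2 = (250 - 10^2)/25 = 150/25 = 6, a_2 = floor((15 + 10)/6) = 4.
  m_3 = 6*4 - 10 = 14, d_3 = (250 - 14^2)/6 = 54/6 = 9, a_3 = floor((15 + 14)/9) = 3.
  m_4 = 9*3 - 14 = 13, d_4 = (250 - 13^2)/9 = 81/9 = 9, a_4 = floor((15 + 13)/9) = 3.
  m_5 = 9*3 - 13 = 14, d_5 = (250 - 14^2)/9 = 54/9 = 6, a_5 = floor((15 + 14)/6) = 4.
  m_6 = 6*4 - 14 = 10, d_6 = (250 - 10^2)/6 = 150/6 = 25, a_6 = floor((15 + 10)/25) = 1.
  m_7 = 25*1 - 10 = 15, d_7 = (250 - 15^2)/25 = 25/25 = 1, a_7 = floor((15 + 15)/1) = 30.
  m_8 = 1*30 - 15 = 15, d_8 = (250 - 15^2)/1 = 25/1 = 25: (m_8, d_8) = (m_1, d_1) = (15, 25), so from here the quotients repeat a_1, ..., a_7; the period length is 7.
So sqrt(250) = [15; (1, 4, 3, 3, 4, 1, 30)] with period length k = 7.
k is odd, so (p_{k-1}, q_{k-1}) only solves x^2 - 250y^2 = -1 and the fundamental solution of x^2 - 250y^2 = 1 is (p_{2k-1}, q_{2k-1}) = (p_13, q_13); compute convergents through index 13, running through the period twice.
Convergents (p_i = a_i*p_{i-1} + p_{i-2}, q_i = a_i*q_{i-1} + q_{i-2} with p_{-2}=0, p_{-1}=1, q_{-2}=1, q_{-1}=0):
  i=0: a_0=15, p_0 = 15*1 + 0 = 15, q_0 = 15*0 + 1 = 1.
  i=1: a_1=1, p_1 = 1*15 + 1 = 16, q_1 = 1*1 + 0 = 1.
  i=2: a_2=4, p_2 = 4*16 + 15 = 79, q_2 = 4*1 + 1 = 5.
  i=3: a_3=3, p_3 = 3*79 + 16 = 253, q_3 = 3*5 + 1 = 16.
  i=4: a_4=3, p_4 = 3*253 + 79 = 838, q_4 = 3*16 + 5 = 53.
  i=5: a_5=4, p_5 = 4*838 + 253 = 3605, q_5 = 4*53 + 16 = 228.
  i=6: a_6=1, p_6 = 1*3605 + 838 = 4443, q_6 = 1*228 + 53 = 281.
  i=7: a_7=30, p_7 = 30*4443 + 3605 = 136895, q_7 = 30*281 + 228 = 8658.
  i=8: a_8=1, p_8 = 1*136895 + 4443 = 141338, q_8 = 1*8658 + 281 = 8939.
  i=9: a_9=4, p_9 = 4*141338 + 136895 = 702247, q_9 = 4*8939 + 8658 = 44414.
  i=10: a_10=3, p_10 = 3*702247 + 141338 = 2248079, q_10 = 3*44414 + 8939 = 142181.
  i=11: a_11=3, p_11 = 3*2248079 + 702247 = 7446484, q_11 = 3*142181 + 44414 = 470957.
  i=12: a_12=4, p_12 = 4*7446484 + 2248079 = 32034015, q_12 = 4*470957 + 142181 = 2026009.
  i=13: a_13=1, p_13 = 1*32034015 + 7446484 = 39480499, q_13 = 1*2026009 + 470957 = 2496966.
Indeed p_6^2 - 250*q_6^2 = 19740249 - 19740250 = -1, not +1.
Check: 39480499^2 - 250*2496966^2 = 1558709801289001 - 1558709801289000 = 1, so (x, y) = (39480499, 2496966) solves the equation, and by the theorem it is the least positive solution.

(x, y) = (39480499, 2496966)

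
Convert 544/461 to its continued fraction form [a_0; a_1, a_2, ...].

[1; 5, 1, 1, 4, 9]

Run the Euclidean algorithm on 544 and 461; the successive quotients are the partial quotients a_0, a_1, ... (each step inverts the fractional part left over by the previous one):
  544 = 1*461 + 83, so a_0 = 1.
  461 = 5*83 + 46, so a_1 = 5.
  83 = 1*46 + 37, so a_2 = 1.
  46 = 1*37 + 9, so a_3 = 1.
  37 = 4*9 + 1, so a_4 = 4.
  9 = 9*1 + 0, so a_5 = 9.
The remainder reaches 0 after 6 divisions, so the expansion has 6 partial quotients, read off in order.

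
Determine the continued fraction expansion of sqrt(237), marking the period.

Write x_i = (sqrt(237) + m_i)/d_i with (m_0, d_0) = (0, 1). a_0 = floor(sqrt(237)) = 15, since 15^2 = 225 <= 237 < 256 = 16^2.
Iterate m_{i+1} = d_i*a_i - m_i, d_{i+1} = (237 - m_{i+1}^2)/d_i, a_{i+1} = floor((a_0 + m_{i+1})/d_{i+1}):
  m_1 = 1*15 - 0 = 15, d_1 = (237 - 15^2)/1 = 12/1 = 12, a_1 = floor((15 + 15)/12) = 2.
  m_2 = 12*2 - 15 = 9, d_2 = (237 - 9^2)/12 = 156/12 = 13, a_2 = floor((15 + 9)/13) = 1.
  m_3 = 13*1 - 9 = 4, d_3 = (237 - 4^2)/13 = 221/13 = 17, a_3 = floor((15 + 4)/17) = 1.
  m_4 = 17*1 - 4 = 13, d_4 = (237 - 13^2)/17 = 68/17 = 4, a_4 = floor((15 + 13)/4) = 7.
  m_5 = 4*7 - 13 = 15, d_5 = (237 - 15^2)/4 = 12/4 = 3, a_5 = floor((15 + 15)/3) = 10.
  m_6 = 3*10 - 15 = 15, d_6 = (237 - 15^2)/3 = 12/3 = 4, a_6 = floor((15 + 15)/4) = 7.
  m_7 = 4*7 - 15 = 13, d_7 = (237 - 13^2)/4 = 68/4 = 17, a_7 = floor((15 + 13)/17) = 1.
  m_8 = 17*1 - 13 = 4, d_8 = (237 - 4^2)/17 = 221/17 = 13, a_8 = floor((15 + 4)/13) = 1.
  m_9 = 13*1 - 4 = 9, d_9 = (237 - 9^2)/13 = 156/13 = 12, a_9 = floor((15 + 9)/12) = 2.
  m_10 = 12*2 - 9 = 15, d_10 = (237 - 15^2)/12 = 12/12 = 1, a_10 = floor((15 + 15)/1) = 30.
  m_11 = 1*30 - 15 = 15, d_11 = (237 - 15^2)/1 = 12/1 = 12: (m_11, d_11) = (m_1, d_1) = (15, 12), so from here the quotients repeat a_1, ..., a_10; the period length is 10.
Hence the expansion of sqrt(237) is a_0 = 15 followed by the repeating block 2, 1, 1, 7, 10, 7, 1, 1, 2, 30 (period 10).

[15; (2, 1, 1, 7, 10, 7, 1, 1, 2, 30)]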